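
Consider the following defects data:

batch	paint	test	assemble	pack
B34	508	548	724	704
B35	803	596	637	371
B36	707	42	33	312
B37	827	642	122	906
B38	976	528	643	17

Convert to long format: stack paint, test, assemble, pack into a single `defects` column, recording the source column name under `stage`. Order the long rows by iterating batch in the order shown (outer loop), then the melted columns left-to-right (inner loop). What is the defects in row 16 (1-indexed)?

906

20 rows total (5 × 4). Row 16: index ⌊(16-1)/4⌋ = 3 into batch → B37; (16-1) mod 4 = 3 into the melted columns → pack.
So row 16 is (B37, pack, 906); defects = 906.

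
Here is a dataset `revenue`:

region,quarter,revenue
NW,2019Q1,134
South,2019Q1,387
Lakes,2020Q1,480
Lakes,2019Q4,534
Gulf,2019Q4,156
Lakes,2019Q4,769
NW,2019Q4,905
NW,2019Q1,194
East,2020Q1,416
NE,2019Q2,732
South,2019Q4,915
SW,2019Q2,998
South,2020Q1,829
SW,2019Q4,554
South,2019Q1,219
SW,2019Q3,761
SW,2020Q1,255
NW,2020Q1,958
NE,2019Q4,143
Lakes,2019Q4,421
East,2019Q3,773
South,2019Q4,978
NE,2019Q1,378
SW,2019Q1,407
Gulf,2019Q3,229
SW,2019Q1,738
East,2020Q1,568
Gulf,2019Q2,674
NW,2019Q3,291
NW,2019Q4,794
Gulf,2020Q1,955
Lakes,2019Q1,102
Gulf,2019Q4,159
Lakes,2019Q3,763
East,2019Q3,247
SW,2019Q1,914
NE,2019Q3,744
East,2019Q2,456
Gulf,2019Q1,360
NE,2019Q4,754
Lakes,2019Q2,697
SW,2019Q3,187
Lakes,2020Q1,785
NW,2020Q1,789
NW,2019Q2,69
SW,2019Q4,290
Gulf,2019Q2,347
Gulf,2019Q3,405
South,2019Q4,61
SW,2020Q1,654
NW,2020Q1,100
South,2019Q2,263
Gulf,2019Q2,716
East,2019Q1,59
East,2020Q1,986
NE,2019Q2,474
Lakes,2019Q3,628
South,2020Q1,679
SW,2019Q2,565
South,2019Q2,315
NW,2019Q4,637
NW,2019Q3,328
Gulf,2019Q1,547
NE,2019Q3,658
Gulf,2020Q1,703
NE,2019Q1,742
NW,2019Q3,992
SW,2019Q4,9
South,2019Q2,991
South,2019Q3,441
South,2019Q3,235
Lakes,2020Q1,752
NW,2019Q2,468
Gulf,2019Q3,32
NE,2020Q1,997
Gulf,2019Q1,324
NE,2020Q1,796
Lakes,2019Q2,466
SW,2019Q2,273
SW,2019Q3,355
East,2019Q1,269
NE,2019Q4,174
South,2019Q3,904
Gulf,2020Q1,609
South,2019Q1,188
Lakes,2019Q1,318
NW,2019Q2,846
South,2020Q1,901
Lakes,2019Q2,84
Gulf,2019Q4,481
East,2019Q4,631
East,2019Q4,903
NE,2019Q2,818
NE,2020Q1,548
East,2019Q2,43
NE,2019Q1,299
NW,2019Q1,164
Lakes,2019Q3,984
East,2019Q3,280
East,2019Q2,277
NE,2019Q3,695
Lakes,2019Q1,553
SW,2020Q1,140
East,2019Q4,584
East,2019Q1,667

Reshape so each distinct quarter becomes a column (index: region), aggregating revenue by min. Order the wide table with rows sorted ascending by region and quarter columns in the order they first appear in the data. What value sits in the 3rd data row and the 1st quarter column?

102

With rows sorted ascending by region, row 3 is region=Lakes. quarter columns in first-appearance order: 2019Q1, 2020Q1, 2019Q4, 2019Q2, 2019Q3; column 1 is 2019Q1.
Long rows with region=Lakes, quarter=2019Q1: min(102, 318, 553) = 102.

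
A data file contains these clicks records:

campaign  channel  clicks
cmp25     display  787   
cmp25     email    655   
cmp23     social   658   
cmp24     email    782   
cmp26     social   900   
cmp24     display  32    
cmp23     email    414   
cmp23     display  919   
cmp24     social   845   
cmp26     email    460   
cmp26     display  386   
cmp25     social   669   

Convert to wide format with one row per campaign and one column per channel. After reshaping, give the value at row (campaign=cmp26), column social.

900

Wide layout: rows indexed by campaign, columns are the 3 distinct channel values (display, email, social).
Cell (campaign=cmp26, channel=social) draws from the long row where campaign=cmp26 and channel=social, which has clicks=900.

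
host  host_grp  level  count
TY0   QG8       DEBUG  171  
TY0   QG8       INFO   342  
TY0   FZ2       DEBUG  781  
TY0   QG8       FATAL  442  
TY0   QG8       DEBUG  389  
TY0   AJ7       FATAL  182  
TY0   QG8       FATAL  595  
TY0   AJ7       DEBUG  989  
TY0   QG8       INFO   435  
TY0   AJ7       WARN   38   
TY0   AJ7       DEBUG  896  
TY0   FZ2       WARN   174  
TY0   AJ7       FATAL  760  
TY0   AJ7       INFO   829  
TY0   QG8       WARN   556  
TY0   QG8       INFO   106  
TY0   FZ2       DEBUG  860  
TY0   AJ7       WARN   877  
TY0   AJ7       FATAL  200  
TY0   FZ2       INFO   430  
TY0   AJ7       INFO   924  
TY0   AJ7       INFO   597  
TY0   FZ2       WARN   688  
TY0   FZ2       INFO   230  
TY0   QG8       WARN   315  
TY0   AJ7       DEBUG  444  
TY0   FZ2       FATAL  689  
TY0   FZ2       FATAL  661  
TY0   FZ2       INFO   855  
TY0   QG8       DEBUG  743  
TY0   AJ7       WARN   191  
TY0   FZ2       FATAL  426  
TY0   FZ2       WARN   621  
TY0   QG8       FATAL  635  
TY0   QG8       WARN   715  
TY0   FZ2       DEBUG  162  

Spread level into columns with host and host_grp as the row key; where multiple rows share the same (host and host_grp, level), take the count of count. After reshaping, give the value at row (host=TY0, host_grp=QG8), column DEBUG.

3

Rows with host=TY0, host_grp=QG8 and level=DEBUG: count values are 171, 389, 743.
3 rows match — count = 3.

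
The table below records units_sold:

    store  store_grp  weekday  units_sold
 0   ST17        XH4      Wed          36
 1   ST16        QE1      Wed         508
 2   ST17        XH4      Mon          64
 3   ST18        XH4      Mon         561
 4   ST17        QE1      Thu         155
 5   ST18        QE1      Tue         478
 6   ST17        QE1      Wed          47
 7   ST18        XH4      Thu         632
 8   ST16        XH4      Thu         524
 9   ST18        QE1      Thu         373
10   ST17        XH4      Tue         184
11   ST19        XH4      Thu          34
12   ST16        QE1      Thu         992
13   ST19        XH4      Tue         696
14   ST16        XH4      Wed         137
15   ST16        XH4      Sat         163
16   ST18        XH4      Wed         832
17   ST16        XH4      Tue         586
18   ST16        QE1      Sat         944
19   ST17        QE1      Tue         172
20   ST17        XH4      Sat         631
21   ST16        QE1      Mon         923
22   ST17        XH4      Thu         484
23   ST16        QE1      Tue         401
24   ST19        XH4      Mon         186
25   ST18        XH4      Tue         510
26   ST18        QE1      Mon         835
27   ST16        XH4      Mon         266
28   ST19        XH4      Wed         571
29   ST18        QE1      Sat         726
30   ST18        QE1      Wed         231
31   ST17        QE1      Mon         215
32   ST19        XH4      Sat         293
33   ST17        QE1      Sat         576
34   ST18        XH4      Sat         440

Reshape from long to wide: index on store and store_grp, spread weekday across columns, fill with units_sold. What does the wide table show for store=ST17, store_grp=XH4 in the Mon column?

Wide layout: rows indexed by store and store_grp, columns are the 5 distinct weekday values (Wed, Mon, Thu, Tue, Sat).
Cell (store=ST17, store_grp=XH4, weekday=Mon) draws from the long row where store=ST17, store_grp=XH4 and weekday=Mon, which has units_sold=64.

64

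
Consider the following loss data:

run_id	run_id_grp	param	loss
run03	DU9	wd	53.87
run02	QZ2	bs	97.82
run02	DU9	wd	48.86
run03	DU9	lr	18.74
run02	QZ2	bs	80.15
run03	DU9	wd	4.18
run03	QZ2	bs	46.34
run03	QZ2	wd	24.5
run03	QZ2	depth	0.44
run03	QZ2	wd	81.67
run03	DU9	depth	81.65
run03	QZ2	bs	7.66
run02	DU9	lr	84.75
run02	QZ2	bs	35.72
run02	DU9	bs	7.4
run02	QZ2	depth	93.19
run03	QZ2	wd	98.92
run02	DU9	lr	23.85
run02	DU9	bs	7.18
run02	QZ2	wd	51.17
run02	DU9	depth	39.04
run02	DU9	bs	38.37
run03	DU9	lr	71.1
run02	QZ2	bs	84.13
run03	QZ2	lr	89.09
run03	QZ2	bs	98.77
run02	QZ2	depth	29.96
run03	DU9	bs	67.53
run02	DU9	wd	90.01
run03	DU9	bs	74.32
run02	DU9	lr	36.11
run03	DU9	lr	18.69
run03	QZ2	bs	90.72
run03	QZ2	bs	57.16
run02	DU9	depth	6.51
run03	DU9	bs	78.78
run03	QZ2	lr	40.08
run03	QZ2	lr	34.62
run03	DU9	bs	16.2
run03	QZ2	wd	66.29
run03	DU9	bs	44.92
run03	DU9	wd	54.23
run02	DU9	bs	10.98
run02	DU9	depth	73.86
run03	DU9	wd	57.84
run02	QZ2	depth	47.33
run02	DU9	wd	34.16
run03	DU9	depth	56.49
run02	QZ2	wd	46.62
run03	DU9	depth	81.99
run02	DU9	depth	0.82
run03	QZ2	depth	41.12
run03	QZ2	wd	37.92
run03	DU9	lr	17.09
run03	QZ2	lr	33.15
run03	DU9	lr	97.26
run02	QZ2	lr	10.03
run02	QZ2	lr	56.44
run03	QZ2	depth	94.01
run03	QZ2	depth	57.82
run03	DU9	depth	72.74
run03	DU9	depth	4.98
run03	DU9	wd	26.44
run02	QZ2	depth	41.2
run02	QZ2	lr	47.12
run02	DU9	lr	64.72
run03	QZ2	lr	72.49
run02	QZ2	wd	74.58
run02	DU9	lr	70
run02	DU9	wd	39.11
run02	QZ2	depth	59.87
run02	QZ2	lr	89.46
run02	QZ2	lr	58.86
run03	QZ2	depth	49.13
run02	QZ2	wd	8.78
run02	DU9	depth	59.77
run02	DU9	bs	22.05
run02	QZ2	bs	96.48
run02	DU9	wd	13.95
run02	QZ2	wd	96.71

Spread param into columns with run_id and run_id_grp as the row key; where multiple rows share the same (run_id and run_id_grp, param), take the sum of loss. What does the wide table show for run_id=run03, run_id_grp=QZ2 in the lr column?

269.43

Rows with run_id=run03, run_id_grp=QZ2 and param=lr: loss values are 89.09, 40.08, 34.62, 33.15, 72.49.
89.09 + 40.08 + 34.62 + 33.15 + 72.49 = 269.43.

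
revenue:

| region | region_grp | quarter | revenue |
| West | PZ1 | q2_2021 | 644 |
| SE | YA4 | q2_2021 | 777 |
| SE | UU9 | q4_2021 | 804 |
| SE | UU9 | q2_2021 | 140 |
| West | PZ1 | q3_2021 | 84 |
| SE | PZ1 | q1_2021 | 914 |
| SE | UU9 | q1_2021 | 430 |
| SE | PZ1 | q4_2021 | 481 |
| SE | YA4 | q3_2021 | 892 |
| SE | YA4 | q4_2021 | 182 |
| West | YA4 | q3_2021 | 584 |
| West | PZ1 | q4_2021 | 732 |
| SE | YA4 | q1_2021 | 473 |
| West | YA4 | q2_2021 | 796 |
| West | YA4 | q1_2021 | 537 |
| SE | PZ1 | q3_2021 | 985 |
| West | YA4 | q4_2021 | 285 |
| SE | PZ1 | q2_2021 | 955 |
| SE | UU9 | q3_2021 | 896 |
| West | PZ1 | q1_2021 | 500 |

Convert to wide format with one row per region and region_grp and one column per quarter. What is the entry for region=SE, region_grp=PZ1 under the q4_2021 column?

Wide layout: rows indexed by region and region_grp, columns are the 4 distinct quarter values (q2_2021, q4_2021, q3_2021, q1_2021).
Cell (region=SE, region_grp=PZ1, quarter=q4_2021) draws from the long row where region=SE, region_grp=PZ1 and quarter=q4_2021, which has revenue=481.

481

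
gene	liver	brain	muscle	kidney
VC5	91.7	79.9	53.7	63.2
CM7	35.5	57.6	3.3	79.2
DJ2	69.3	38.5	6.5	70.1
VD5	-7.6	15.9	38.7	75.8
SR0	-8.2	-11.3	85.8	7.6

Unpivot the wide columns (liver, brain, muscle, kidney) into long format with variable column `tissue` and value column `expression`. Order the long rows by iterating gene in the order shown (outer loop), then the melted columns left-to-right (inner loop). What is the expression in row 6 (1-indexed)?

57.6

20 rows total (5 × 4). Row 6: index ⌊(6-1)/4⌋ = 1 into gene → CM7; (6-1) mod 4 = 1 into the melted columns → brain.
So row 6 is (CM7, brain, 57.6); expression = 57.6.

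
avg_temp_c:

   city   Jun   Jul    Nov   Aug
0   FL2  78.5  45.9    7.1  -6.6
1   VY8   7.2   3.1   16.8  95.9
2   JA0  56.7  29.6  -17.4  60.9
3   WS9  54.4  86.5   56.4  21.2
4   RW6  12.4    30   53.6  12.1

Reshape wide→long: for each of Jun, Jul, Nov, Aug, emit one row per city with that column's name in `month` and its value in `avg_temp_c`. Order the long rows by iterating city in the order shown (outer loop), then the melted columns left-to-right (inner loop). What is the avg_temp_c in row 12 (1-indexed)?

20 rows total (5 × 4). Row 12: index ⌊(12-1)/4⌋ = 2 into city → JA0; (12-1) mod 4 = 3 into the melted columns → Aug.
So row 12 is (JA0, Aug, 60.9); avg_temp_c = 60.9.

60.9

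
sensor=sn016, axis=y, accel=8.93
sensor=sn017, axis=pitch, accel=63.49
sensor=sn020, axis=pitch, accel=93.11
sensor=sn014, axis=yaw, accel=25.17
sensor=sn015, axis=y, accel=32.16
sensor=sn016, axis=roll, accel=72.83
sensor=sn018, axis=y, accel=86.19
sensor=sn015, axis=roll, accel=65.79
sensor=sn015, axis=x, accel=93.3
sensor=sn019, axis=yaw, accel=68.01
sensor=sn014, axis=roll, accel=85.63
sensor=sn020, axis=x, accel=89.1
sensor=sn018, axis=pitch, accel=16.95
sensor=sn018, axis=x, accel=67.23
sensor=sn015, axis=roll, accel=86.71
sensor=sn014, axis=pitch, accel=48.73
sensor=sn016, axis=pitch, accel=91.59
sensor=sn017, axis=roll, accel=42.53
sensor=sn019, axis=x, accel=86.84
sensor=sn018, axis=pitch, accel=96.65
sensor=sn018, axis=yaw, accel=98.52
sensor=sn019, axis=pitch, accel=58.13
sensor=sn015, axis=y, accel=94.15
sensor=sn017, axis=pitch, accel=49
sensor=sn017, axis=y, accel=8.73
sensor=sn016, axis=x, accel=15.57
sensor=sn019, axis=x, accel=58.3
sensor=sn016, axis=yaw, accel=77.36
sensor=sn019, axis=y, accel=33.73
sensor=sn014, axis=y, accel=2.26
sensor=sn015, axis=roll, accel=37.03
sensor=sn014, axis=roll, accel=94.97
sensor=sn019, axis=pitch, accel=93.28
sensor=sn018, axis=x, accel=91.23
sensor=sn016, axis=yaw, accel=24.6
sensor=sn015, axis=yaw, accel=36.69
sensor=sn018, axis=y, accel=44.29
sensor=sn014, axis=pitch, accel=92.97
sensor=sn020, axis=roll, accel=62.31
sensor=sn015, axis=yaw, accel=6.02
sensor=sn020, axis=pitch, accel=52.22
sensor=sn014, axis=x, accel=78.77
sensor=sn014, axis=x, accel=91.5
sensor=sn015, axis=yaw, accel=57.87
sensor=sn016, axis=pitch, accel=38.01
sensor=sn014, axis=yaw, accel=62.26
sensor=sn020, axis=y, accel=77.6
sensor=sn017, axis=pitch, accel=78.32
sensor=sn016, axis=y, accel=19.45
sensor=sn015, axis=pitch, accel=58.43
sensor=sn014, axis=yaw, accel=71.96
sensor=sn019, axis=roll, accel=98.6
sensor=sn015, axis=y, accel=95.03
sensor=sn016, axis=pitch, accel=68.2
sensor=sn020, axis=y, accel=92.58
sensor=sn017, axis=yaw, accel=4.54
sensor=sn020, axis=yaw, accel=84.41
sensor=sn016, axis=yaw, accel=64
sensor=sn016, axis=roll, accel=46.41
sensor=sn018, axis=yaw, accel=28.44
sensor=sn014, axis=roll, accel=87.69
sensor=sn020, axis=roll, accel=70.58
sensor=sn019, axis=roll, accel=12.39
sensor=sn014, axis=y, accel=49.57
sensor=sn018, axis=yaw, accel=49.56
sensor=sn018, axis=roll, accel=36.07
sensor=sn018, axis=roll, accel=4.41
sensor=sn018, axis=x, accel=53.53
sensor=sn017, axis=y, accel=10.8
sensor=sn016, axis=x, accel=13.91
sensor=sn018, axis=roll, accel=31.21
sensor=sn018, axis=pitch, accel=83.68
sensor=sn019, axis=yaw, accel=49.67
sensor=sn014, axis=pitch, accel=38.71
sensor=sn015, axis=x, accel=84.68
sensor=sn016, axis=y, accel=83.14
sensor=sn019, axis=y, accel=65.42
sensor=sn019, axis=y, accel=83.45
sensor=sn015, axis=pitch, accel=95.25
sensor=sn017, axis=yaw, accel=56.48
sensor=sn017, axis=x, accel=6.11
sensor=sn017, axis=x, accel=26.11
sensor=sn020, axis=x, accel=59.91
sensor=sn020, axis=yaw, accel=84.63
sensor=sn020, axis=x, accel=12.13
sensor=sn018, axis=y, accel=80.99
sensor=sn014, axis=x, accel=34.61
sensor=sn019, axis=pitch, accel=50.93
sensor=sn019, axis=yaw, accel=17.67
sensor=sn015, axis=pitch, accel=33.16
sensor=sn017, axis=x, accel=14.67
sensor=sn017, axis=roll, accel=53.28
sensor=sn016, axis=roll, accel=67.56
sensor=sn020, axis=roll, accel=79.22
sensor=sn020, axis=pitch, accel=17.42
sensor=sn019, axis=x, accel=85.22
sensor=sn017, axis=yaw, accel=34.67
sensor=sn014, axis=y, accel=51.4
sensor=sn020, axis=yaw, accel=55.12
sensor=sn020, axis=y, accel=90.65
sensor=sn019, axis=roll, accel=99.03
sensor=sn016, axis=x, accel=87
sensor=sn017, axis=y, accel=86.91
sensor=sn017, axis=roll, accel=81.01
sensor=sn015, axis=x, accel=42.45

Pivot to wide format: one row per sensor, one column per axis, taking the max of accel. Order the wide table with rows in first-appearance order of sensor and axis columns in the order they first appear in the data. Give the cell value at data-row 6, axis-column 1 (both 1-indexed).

With rows in first-appearance order of sensor, row 6 is sensor=sn018. axis columns in first-appearance order: y, pitch, yaw, roll, x; column 1 is y.
Long rows with sensor=sn018, axis=y: max(86.19, 44.29, 80.99) = 86.19.

86.19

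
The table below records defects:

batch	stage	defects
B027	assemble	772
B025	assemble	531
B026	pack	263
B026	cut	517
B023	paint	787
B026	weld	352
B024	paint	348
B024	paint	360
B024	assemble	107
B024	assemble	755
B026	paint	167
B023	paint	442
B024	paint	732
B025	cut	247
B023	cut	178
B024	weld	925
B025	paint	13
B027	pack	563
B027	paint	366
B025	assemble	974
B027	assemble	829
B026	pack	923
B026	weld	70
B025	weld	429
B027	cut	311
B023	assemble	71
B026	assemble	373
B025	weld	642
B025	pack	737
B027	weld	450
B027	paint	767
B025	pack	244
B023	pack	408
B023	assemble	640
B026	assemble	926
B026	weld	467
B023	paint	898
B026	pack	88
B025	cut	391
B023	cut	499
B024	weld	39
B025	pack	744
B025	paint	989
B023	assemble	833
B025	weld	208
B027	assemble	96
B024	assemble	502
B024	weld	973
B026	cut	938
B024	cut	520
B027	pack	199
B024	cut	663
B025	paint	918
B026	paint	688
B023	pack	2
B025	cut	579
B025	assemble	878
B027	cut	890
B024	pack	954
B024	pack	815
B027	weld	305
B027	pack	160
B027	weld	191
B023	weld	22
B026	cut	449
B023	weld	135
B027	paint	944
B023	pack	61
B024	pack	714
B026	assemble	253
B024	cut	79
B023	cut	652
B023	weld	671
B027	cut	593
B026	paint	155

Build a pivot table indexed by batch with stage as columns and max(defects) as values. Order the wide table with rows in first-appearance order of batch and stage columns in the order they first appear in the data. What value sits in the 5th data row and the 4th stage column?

With rows in first-appearance order of batch, row 5 is batch=B024. stage columns in first-appearance order: assemble, pack, cut, paint, weld; column 4 is paint.
Long rows with batch=B024, stage=paint: max(348, 360, 732) = 732.

732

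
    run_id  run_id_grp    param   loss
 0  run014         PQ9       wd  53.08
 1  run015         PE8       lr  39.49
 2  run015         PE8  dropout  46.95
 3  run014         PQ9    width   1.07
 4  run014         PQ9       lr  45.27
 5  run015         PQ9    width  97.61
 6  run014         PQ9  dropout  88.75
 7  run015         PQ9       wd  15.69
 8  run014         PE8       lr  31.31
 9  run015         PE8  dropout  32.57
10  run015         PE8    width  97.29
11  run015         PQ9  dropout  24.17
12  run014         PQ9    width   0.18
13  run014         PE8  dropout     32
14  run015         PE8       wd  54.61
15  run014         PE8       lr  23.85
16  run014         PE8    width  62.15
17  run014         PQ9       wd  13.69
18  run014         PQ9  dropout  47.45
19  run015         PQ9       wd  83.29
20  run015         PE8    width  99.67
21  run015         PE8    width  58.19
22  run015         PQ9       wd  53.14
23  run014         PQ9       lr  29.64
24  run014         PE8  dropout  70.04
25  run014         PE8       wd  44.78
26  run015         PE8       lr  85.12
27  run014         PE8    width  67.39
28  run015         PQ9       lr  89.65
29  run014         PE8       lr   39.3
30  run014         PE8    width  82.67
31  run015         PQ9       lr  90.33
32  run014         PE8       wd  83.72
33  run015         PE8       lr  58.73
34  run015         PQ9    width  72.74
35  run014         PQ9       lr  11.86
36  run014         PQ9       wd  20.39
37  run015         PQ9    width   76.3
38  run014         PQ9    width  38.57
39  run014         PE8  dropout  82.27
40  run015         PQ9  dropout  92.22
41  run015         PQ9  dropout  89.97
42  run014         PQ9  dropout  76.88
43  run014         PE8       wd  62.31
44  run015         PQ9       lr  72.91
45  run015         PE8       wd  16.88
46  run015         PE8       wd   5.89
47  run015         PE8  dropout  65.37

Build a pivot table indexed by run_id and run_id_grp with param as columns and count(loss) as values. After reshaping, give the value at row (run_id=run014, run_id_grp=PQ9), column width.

Rows with run_id=run014, run_id_grp=PQ9 and param=width: loss values are 1.07, 0.18, 38.57.
3 rows match — count = 3.

3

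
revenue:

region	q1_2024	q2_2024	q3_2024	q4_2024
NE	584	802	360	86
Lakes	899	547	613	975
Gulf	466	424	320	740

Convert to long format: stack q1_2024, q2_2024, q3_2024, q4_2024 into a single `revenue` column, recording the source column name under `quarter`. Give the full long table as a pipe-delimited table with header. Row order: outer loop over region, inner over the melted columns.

| region | quarter | revenue |
| NE | q1_2024 | 584 |
| NE | q2_2024 | 802 |
| NE | q3_2024 | 360 |
| NE | q4_2024 | 86 |
| Lakes | q1_2024 | 899 |
| Lakes | q2_2024 | 547 |
| Lakes | q3_2024 | 613 |
| Lakes | q4_2024 | 975 |
| Gulf | q1_2024 | 466 |
| Gulf | q2_2024 | 424 |
| Gulf | q3_2024 | 320 |
| Gulf | q4_2024 | 740 |

Each (region, column) pair becomes one row: 3 × 4 = 12 rows.
For example, (NE, q1_2024) → revenue=584.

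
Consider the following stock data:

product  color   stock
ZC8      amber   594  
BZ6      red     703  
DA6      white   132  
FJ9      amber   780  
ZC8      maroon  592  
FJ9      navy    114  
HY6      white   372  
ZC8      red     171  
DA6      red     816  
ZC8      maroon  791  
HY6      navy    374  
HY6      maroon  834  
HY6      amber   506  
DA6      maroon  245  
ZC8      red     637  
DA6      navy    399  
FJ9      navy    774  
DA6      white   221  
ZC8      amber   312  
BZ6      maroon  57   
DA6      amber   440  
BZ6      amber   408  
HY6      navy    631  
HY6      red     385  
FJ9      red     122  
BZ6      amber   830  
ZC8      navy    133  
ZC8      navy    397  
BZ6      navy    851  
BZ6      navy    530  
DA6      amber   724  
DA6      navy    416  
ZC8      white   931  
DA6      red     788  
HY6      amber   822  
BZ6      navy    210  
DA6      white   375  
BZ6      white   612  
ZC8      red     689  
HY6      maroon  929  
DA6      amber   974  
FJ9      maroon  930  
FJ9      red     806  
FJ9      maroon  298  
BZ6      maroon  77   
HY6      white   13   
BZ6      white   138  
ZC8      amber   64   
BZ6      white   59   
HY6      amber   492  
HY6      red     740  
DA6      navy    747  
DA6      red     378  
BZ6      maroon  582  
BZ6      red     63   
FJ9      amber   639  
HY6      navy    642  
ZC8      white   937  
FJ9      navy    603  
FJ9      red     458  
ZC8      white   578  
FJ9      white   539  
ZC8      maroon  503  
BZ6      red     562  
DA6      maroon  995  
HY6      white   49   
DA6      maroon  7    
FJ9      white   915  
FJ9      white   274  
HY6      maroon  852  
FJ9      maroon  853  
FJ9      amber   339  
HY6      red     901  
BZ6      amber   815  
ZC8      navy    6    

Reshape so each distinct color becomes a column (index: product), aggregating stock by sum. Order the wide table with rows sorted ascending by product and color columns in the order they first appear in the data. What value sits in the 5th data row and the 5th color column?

536

With rows sorted ascending by product, row 5 is product=ZC8. color columns in first-appearance order: amber, red, white, maroon, navy; column 5 is navy.
Long rows with product=ZC8, color=navy: 133 + 397 + 6 = 536.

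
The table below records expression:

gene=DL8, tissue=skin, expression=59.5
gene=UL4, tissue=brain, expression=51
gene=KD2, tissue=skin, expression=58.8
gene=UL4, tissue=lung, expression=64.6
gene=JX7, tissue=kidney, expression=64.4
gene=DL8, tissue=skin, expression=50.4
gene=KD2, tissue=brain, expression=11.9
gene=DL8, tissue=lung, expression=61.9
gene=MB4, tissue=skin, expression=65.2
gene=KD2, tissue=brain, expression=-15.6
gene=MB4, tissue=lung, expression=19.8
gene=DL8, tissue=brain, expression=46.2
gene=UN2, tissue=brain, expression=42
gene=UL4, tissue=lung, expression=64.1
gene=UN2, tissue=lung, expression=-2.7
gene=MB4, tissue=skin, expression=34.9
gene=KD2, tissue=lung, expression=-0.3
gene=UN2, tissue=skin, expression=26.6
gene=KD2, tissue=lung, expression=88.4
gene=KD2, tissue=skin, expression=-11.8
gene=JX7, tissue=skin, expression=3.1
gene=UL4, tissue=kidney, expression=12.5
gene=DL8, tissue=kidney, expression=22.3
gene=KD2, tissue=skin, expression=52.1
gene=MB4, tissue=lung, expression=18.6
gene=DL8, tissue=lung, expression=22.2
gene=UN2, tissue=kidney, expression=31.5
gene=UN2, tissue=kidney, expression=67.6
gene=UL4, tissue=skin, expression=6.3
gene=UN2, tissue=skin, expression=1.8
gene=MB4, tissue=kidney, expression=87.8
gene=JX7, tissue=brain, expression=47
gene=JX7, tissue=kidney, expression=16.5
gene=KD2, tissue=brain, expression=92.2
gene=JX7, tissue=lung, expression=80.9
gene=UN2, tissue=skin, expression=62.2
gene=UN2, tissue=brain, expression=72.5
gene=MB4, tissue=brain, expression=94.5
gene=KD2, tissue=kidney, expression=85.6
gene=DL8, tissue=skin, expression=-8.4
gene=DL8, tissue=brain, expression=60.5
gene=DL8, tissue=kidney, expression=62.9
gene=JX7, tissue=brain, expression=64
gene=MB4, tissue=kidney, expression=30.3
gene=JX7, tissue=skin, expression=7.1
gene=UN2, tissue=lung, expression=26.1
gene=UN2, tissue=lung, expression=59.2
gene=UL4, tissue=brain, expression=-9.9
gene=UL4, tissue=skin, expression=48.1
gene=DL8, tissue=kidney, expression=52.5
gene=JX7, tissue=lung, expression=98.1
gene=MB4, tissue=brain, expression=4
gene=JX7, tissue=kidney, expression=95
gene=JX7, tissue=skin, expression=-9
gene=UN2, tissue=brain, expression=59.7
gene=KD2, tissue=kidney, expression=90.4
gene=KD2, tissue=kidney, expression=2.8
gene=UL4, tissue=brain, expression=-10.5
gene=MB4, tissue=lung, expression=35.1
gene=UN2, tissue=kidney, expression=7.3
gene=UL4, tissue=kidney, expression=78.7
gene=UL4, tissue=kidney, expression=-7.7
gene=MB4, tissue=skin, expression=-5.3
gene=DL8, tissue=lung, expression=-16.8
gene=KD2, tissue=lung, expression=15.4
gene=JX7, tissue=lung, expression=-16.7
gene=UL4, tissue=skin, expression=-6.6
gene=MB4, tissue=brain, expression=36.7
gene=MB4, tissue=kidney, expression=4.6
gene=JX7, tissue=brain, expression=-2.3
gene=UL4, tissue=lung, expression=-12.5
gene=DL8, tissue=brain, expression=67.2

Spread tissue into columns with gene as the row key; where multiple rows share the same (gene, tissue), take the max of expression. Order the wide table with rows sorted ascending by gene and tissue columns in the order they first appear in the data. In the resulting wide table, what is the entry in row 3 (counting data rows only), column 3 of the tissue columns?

With rows sorted ascending by gene, row 3 is gene=KD2. tissue columns in first-appearance order: skin, brain, lung, kidney; column 3 is lung.
Long rows with gene=KD2, tissue=lung: max(-0.3, 88.4, 15.4) = 88.4.

88.4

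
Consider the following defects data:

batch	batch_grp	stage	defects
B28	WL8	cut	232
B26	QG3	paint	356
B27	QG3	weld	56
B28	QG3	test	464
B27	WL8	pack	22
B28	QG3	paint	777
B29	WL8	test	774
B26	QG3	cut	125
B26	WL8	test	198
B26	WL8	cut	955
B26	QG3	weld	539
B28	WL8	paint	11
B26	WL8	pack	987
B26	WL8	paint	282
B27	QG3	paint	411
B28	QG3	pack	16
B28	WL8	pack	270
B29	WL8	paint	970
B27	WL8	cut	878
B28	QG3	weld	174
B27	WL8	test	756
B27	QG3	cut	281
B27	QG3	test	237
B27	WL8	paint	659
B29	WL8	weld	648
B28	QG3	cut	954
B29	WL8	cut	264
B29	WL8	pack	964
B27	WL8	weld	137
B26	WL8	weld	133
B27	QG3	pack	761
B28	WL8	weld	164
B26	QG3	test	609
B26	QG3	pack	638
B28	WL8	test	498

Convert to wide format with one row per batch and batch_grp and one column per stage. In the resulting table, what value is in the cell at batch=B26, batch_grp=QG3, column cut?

Wide layout: rows indexed by batch and batch_grp, columns are the 5 distinct stage values (cut, paint, weld, test, pack).
Cell (batch=B26, batch_grp=QG3, stage=cut) draws from the long row where batch=B26, batch_grp=QG3 and stage=cut, which has defects=125.

125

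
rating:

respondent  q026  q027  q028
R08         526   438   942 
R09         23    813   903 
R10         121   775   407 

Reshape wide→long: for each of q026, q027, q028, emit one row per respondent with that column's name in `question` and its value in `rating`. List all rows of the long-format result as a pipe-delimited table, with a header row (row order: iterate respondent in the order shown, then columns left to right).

Each (respondent, column) pair becomes one row: 3 × 3 = 9 rows.
For example, (R08, q026) → rating=526.

| respondent | question | rating |
| R08 | q026 | 526 |
| R08 | q027 | 438 |
| R08 | q028 | 942 |
| R09 | q026 | 23 |
| R09 | q027 | 813 |
| R09 | q028 | 903 |
| R10 | q026 | 121 |
| R10 | q027 | 775 |
| R10 | q028 | 407 |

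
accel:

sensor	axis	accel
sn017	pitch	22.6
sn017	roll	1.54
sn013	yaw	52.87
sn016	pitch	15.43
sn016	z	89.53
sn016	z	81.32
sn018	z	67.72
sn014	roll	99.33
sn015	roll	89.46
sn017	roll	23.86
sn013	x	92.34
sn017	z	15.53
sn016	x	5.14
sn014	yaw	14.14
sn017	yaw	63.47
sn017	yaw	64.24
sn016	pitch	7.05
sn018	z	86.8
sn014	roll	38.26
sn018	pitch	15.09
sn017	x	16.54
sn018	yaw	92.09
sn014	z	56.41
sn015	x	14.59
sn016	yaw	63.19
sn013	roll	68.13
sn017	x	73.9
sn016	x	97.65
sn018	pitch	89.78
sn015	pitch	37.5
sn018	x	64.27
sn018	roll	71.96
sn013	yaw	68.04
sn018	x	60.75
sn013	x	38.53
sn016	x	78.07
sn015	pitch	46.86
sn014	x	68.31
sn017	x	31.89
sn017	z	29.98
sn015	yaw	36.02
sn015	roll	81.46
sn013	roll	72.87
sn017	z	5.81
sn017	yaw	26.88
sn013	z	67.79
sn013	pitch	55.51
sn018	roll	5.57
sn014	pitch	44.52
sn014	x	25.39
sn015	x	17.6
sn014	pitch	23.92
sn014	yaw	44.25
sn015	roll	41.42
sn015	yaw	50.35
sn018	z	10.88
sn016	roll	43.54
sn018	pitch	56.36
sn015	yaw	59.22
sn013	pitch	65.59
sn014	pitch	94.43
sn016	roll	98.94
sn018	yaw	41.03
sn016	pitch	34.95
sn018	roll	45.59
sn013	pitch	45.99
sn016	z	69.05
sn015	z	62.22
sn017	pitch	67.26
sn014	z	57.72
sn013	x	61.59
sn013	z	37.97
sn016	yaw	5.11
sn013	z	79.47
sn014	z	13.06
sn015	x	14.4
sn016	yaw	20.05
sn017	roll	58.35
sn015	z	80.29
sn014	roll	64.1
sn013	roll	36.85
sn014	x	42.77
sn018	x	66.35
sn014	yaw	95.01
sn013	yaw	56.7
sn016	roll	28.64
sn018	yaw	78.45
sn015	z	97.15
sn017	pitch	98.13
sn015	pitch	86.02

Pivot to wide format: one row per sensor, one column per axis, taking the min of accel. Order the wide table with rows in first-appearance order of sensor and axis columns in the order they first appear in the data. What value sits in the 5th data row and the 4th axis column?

13.06

With rows in first-appearance order of sensor, row 5 is sensor=sn014. axis columns in first-appearance order: pitch, roll, yaw, z, x; column 4 is z.
Long rows with sensor=sn014, axis=z: min(56.41, 57.72, 13.06) = 13.06.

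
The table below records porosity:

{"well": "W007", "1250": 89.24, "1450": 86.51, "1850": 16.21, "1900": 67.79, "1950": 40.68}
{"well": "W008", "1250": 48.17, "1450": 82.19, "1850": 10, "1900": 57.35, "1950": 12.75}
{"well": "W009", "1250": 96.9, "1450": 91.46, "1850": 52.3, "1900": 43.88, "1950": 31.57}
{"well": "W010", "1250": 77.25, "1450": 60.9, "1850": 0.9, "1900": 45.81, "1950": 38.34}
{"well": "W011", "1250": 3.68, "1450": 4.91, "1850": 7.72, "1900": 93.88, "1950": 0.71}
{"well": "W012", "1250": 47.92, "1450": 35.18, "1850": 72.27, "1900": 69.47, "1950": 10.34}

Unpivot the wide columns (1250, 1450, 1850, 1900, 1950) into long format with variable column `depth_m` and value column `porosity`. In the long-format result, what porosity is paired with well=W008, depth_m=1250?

Unpivoting turns each (well, wide-column) pair into one long row.
The wide cell at row W008, column 1250 holds 48.17, so the long row (W008, 1250) has porosity=48.17.

48.17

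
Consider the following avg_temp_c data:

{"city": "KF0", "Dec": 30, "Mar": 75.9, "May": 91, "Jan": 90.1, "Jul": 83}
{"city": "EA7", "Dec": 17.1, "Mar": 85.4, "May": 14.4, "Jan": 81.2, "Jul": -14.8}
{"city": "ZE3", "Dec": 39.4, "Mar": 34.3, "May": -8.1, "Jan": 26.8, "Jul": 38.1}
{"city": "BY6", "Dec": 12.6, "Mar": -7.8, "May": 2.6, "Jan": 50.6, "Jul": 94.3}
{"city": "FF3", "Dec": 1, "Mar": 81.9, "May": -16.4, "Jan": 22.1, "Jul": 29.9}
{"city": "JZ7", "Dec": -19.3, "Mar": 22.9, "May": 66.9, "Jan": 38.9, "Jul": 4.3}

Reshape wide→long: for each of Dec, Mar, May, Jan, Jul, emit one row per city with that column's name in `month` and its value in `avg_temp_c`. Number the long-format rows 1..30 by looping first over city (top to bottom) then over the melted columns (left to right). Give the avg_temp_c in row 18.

2.6

30 rows total (6 × 5). Row 18: index ⌊(18-1)/5⌋ = 3 into city → BY6; (18-1) mod 5 = 2 into the melted columns → May.
So row 18 is (BY6, May, 2.6); avg_temp_c = 2.6.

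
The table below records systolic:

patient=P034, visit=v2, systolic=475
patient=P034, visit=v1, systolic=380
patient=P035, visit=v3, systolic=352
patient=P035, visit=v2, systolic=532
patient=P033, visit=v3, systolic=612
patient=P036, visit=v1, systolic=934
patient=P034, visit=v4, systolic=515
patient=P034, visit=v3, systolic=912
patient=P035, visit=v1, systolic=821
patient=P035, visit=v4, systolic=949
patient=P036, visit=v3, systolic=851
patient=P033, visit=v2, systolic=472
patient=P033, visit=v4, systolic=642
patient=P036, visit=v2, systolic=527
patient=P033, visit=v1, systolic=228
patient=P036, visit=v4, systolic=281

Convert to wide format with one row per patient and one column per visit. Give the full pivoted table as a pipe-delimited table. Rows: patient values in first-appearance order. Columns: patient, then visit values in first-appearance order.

Columns: patient plus the 4 distinct visit values (v2, v1, v3, v4).
For example, row P034 column v2 takes systolic=475 from the long row (P034, v2).

| patient | v2 | v1 | v3 | v4 |
| P034 | 475 | 380 | 912 | 515 |
| P035 | 532 | 821 | 352 | 949 |
| P033 | 472 | 228 | 612 | 642 |
| P036 | 527 | 934 | 851 | 281 |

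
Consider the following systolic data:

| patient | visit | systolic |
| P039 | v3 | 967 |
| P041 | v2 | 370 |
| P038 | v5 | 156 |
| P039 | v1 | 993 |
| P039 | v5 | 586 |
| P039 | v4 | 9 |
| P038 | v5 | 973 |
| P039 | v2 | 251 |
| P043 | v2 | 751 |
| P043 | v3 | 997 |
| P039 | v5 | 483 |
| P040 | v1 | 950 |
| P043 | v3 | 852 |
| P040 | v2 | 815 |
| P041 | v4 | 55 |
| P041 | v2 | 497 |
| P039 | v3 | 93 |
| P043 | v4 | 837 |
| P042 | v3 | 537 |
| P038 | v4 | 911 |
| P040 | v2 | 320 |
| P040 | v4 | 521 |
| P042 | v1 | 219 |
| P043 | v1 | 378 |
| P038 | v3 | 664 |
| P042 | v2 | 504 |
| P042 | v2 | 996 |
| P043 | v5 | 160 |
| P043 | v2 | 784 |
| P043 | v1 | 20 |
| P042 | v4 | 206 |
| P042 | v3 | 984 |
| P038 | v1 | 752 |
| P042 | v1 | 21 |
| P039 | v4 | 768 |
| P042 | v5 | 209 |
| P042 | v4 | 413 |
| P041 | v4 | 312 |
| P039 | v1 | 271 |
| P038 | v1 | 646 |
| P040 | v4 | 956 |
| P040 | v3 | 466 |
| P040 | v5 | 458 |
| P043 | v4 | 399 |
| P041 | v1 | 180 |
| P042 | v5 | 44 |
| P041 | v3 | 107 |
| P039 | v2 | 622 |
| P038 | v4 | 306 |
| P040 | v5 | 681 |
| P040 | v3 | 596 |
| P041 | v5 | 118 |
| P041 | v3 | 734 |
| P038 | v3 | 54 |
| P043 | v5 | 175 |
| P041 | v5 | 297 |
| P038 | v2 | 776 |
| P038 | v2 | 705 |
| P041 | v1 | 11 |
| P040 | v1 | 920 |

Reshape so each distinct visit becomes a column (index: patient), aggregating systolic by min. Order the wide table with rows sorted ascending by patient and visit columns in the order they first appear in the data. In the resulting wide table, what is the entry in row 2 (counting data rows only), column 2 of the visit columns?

251

With rows sorted ascending by patient, row 2 is patient=P039. visit columns in first-appearance order: v3, v2, v5, v1, v4; column 2 is v2.
Long rows with patient=P039, visit=v2: min(251, 622) = 251.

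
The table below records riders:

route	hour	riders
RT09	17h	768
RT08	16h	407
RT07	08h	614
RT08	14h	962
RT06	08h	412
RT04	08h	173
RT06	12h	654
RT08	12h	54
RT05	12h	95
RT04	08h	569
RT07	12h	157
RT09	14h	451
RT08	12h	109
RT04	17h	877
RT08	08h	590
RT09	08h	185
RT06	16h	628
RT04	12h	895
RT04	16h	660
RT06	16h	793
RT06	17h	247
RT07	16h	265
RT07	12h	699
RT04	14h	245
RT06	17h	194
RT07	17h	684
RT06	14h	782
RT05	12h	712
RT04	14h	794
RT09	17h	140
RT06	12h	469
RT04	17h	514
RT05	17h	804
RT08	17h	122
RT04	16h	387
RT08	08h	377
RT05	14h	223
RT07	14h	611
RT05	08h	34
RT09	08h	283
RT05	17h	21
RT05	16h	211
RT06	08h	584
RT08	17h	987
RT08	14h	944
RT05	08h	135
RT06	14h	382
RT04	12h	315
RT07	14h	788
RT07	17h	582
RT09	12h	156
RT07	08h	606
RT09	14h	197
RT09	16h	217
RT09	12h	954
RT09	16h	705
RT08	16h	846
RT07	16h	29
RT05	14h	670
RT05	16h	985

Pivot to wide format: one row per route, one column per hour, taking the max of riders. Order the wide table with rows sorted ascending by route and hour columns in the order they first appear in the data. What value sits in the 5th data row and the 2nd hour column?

With rows sorted ascending by route, row 5 is route=RT08. hour columns in first-appearance order: 17h, 16h, 08h, 14h, 12h; column 2 is 16h.
Long rows with route=RT08, hour=16h: max(407, 846) = 846.

846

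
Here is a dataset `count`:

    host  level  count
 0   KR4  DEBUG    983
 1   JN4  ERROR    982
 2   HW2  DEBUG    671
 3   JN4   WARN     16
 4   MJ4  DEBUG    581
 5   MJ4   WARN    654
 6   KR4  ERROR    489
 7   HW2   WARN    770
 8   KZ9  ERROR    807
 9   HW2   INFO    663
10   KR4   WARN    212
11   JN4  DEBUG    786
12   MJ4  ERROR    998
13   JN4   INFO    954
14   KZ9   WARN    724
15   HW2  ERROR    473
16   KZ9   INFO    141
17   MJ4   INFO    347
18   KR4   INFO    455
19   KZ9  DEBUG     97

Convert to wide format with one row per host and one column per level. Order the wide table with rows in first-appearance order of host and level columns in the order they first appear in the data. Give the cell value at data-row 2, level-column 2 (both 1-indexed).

982

With rows in first-appearance order of host, row 2 is host=JN4. level columns in first-appearance order: DEBUG, ERROR, WARN, INFO; column 2 is ERROR.
Long rows with host=JN4, level=ERROR: count = 982.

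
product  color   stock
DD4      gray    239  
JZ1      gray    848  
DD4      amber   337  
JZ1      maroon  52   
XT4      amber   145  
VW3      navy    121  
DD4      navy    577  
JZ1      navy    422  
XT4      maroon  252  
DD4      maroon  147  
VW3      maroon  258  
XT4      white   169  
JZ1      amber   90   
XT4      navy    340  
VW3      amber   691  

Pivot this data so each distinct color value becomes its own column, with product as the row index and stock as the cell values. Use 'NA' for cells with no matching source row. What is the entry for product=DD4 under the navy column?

577

The long row with product=DD4, color=navy has stock=577.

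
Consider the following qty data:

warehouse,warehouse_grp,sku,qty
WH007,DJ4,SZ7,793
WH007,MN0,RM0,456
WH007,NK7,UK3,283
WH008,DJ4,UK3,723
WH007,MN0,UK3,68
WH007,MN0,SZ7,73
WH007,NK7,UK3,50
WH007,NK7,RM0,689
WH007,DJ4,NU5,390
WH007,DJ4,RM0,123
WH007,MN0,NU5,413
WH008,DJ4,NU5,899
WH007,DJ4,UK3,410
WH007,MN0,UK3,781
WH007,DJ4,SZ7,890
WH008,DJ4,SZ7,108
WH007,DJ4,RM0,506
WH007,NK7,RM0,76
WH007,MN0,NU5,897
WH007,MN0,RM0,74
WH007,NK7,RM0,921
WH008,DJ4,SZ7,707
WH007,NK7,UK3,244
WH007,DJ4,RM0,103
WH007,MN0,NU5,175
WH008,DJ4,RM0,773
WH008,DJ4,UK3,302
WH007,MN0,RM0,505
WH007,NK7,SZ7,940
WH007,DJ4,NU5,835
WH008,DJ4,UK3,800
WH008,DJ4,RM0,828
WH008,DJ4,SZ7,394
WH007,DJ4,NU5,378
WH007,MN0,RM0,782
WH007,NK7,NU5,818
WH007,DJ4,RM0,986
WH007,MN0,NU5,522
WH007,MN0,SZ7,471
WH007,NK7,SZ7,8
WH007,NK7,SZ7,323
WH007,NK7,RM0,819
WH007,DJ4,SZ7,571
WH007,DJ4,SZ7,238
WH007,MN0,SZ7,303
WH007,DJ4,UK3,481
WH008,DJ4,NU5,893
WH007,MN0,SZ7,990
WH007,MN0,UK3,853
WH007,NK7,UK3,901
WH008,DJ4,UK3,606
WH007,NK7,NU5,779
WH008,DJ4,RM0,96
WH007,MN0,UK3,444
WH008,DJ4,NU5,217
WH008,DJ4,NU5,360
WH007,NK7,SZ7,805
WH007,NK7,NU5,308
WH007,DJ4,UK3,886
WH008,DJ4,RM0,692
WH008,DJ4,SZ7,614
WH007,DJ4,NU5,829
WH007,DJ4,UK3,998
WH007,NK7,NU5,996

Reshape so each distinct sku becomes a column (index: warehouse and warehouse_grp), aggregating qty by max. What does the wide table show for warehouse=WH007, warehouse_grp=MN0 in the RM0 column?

Rows with warehouse=WH007, warehouse_grp=MN0 and sku=RM0: qty values are 456, 74, 505, 782.
max(456, 74, 505, 782) = 782.

782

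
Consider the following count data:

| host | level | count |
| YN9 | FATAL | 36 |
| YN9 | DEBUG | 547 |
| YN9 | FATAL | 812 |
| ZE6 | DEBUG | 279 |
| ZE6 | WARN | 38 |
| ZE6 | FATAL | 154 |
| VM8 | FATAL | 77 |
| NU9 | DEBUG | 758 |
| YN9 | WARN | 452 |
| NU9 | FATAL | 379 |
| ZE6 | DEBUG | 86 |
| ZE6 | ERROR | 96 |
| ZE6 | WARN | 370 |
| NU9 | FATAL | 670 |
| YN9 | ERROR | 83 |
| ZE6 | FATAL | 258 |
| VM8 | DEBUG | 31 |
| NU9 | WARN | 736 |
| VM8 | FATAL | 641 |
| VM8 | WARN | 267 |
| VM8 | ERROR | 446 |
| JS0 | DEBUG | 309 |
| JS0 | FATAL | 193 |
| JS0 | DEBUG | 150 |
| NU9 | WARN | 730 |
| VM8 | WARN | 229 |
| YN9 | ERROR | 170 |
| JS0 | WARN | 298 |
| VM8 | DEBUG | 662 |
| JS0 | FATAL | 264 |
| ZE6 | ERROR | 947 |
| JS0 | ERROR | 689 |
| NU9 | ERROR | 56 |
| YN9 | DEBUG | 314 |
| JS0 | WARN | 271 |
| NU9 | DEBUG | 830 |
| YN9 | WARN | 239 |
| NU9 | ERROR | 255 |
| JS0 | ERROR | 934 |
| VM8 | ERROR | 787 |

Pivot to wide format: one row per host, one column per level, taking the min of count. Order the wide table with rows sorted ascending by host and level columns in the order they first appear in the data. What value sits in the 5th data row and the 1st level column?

With rows sorted ascending by host, row 5 is host=ZE6. level columns in first-appearance order: FATAL, DEBUG, WARN, ERROR; column 1 is FATAL.
Long rows with host=ZE6, level=FATAL: min(154, 258) = 154.

154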